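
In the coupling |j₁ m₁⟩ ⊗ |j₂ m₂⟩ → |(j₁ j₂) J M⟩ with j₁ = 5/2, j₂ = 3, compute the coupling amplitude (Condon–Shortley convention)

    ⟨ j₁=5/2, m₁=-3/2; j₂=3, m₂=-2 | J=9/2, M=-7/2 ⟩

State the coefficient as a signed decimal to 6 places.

+0.100504  (= +√(1/99))

√[10·1!4!5!/11! · 1!4!1!5!1!8!] = √(921600/11)
  +(−1)^0/∏(0,1,4,1,0,4)! = 1/576  (running 1/576)
  +(−1)^1/∏(1,0,3,0,1,5)! = -1/720  (running 1/2880)
⟨..|..⟩ = √(921600/11)·(1/2880) = +0.100504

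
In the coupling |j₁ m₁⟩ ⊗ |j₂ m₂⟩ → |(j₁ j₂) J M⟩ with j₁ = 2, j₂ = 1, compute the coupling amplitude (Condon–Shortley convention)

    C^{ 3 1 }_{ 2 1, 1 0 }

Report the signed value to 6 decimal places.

+√(8/15) ≈ +0.730297

j₁+j₂−J=0  J+j₁−j₂=4  J−j₁+j₂=2  j₁+j₂+J+1=7
(j₁±m₁, j₂±m₂, J±M) = (3,1,1,1,4,2)
P² = 96/5
sum k=0..0:
  [0] +1/6 = 1/6
S = 1/6
C² = P²·S² = 8/15 ; C = +0.730297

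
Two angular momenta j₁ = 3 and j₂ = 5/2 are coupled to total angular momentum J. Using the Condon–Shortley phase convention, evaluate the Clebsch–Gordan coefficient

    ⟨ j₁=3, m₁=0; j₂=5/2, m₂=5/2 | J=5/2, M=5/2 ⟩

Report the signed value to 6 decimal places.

−√(5/42) ≈ -0.345033

triangle: 3!*3!*2!/9! = 72/362880
(j±m)!: 3!*3!*5!*0!*5!*0! = 518400
prefactor² = (2J+1)*Δ*N² = 4320/7
  k=3: −1/(3!*0!*0!*2!*3!*0!) = -1/72
Σ = -1/72  ⇒  CG² = 4320/7*(-1/72)² = 5/42
CG = −√(5/42) = -0.345033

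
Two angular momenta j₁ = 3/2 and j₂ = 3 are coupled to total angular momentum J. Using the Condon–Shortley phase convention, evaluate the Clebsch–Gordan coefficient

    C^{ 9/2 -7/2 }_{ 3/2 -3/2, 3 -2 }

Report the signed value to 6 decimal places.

+√(2/3) ≈ +0.816497

triangle: 0!·3!·6!/10! = 4320/3628800
(j±m)!: 0!·3!·1!·5!·1!·8! = 29030400
prefactor² = (2J+1)·Δ·N² = 345600
  k=0: +1/(0!·0!·3!·1!·0!·5!) = 1/720
Σ = 1/720  ⇒  CG² = 345600·1/720² = 2/3
CG = +√(2/3) = +0.816497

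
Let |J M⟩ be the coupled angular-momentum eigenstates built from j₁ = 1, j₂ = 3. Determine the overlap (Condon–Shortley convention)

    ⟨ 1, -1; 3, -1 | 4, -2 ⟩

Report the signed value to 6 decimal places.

j₁+j₂−J=0  J+j₁−j₂=2  J−j₁+j₂=6  j₁+j₂+J+1=9
(j₁±m₁, j₂±m₂, J±M) = (0,2,2,4,2,6)
P² = 34560/7
sum k=0..0:
  [0] +1/96 = 1/96
S = 1/96
C² = P²·S² = 15/28 ; C = +0.731925

+√(15/28) = +0.731925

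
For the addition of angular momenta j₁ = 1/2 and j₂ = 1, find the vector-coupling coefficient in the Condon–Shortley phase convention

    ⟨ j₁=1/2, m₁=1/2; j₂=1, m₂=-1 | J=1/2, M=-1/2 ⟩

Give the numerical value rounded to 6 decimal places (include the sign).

+√(2/3) = +0.816497

√[2·1!0!1!/3! · 1!0!0!2!0!1!] = √(2/3)
  +(−1)^0/∏(0,1,0,0,0,1)! = 1  (running 1)
⟨..|..⟩ = √(2/3)·(1) = +0.816497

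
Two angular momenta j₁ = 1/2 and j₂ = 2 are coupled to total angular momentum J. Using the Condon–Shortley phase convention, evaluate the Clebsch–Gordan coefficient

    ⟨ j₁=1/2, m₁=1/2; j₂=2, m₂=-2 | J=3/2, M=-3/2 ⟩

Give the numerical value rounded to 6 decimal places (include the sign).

j₁+j₂−J=1  J+j₁−j₂=0  J−j₁+j₂=3  j₁+j₂+J+1=5
(j₁±m₁, j₂±m₂, J±M) = (1,0,0,4,0,3)
P² = 144/5
sum k=0..0:
  [0] +1/6 = 1/6
S = 1/6
C² = P²·S² = 4/5 ; C = +0.894427

+√(4/5) = +0.894427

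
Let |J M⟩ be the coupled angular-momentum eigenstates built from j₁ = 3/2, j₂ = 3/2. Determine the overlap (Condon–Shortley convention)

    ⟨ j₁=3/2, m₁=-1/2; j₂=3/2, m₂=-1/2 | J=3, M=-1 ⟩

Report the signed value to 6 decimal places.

+0.774597  (= +√(3/5))

triangle: 0!·3!·3!/7! = 36/5040
(j±m)!: 1!·2!·1!·2!·2!·4! = 192
prefactor² = (2J+1)·Δ·N² = 48/5
  k=0: +1/(0!·0!·2!·1!·1!·2!) = 1/4
Σ = 1/4  ⇒  CG² = 48/5·1/4² = 3/5
CG = +√(3/5) = +0.774597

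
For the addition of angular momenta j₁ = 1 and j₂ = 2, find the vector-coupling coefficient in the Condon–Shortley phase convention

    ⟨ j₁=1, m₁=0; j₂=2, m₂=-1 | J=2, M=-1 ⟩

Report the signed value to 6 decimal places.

j₁+j₂−J=1  J+j₁−j₂=1  J−j₁+j₂=3  j₁+j₂+J+1=6
(j₁±m₁, j₂±m₂, J±M) = (1,1,1,3,1,3)
P² = 3/2
sum k=0..1:
  [0] +1/2 = 1/2
  [1] −1/6 = -1/6
S = 1/3
C² = P²·S² = 1/6 ; C = +0.408248

+√(1/6) = +0.408248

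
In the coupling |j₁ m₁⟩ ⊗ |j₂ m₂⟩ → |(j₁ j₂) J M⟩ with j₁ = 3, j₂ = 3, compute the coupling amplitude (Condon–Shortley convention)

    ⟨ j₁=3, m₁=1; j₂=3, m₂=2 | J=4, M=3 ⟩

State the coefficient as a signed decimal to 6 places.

-0.301511

triangle: 2!*4!*4!/11! = 1152/39916800
(j±m)!: 4!*2!*5!*1!*7!*1! = 29030400
prefactor² = (2J+1)*Δ*N² = 82944/11
  k=1: −1/(1!*1!*1!*4!*3!*0!) = -1/144
  k=2: +1/(2!*0!*0!*3!*4!*1!) = 1/288
Σ = -1/288  ⇒  CG² = 82944/11*(-1/288)² = 1/11
CG = −√(1/11) = -0.301511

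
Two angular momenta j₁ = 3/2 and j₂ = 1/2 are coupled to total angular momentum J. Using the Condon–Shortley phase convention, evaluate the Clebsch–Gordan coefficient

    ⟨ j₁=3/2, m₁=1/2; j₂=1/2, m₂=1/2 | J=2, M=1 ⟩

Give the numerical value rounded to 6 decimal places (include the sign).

+0.866025  (= +√(3/4))

triangle: 0!×3!×1!/5! = 6/120
(j±m)!: 2!×1!×1!×0!×3!×1! = 12
prefactor² = (2J+1)×Δ×N² = 3
  k=0: +1/(0!×0!×1!×1!×2!×0!) = 1/2
Σ = 1/2  ⇒  CG² = 3×1/2² = 3/4
CG = +√(3/4) = +0.866025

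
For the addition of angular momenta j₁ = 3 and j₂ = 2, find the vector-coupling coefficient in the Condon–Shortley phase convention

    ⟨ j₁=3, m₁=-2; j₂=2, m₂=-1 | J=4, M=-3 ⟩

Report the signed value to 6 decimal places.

√[9·1!5!3!/10! · 1!5!1!3!1!7!] = √(6480)
  +(−1)^0/∏(0,1,5,1,0,2)! = 1/240  (running 1/240)
  +(−1)^1/∏(1,0,4,0,1,3)! = -1/144  (running -1/360)
⟨..|..⟩ = √(6480)·(-1/360) = -0.223607

-0.223607  (= −√(1/20))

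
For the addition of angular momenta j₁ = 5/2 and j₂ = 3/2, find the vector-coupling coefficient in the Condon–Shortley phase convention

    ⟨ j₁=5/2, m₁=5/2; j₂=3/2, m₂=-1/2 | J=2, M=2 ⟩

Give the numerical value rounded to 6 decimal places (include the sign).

√[5·2!3!1!/7! · 5!0!1!2!4!0!] = √(480/7)
  +(−1)^0/∏(0,2,0,1,3,0)! = 1/12  (running 1/12)
⟨..|..⟩ = √(480/7)·(1/12) = +0.690066

+√(10/21) ≈ +0.690066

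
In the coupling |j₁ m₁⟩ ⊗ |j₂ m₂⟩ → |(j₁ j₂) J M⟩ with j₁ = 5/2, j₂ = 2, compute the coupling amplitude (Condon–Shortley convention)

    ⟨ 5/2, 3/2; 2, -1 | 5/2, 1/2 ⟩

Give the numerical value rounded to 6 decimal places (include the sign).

+0.414039  (= +√(6/35))

triangle: 2!×3!×2!/8! = 24/40320
(j±m)!: 4!×1!×1!×3!×3!×2! = 1728
prefactor² = (2J+1)×Δ×N² = 216/35
  k=0: +1/(0!×2!×1!×1!×2!×1!) = 1/4
  k=1: −1/(1!×1!×0!×0!×3!×2!) = -1/12
Σ = 1/6  ⇒  CG² = 216/35×1/6² = 6/35
CG = +√(6/35) = +0.414039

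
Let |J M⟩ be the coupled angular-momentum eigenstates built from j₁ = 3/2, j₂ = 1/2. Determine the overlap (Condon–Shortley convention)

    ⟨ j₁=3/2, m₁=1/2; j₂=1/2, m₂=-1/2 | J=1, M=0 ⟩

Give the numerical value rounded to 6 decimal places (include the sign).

triangle: 1!*2!*0!/4! = 2/24
(j±m)!: 2!*1!*0!*1!*1!*1! = 2
prefactor² = (2J+1)*Δ*N² = 1/2
  k=0: +1/(0!*1!*1!*0!*1!*0!) = 1
Σ = 1  ⇒  CG² = 1/2*1² = 1/2
CG = +√(1/2) = +0.707107

+0.707107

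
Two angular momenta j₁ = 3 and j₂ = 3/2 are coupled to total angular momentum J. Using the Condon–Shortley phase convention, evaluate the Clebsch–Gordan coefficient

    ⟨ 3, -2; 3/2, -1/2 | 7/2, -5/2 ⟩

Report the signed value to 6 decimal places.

-0.377964

j₁+j₂−J=1  J+j₁−j₂=5  J−j₁+j₂=2  j₁+j₂+J+1=9
(j₁±m₁, j₂±m₂, J±M) = (1,5,1,2,1,6)
P² = 6400/7
sum k=0..1:
  [0] +1/120 = 1/120
  [1] −1/48 = -1/48
S = -1/80
C² = P²·S² = 1/7 ; C = -0.377964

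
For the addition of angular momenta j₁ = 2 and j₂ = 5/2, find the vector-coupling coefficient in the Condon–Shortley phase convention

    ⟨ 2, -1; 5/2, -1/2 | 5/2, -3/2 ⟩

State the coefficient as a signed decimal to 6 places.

j₁+j₂−J=2  J+j₁−j₂=2  J−j₁+j₂=3  j₁+j₂+J+1=8
(j₁±m₁, j₂±m₂, J±M) = (1,3,2,3,1,4)
P² = 216/35
sum k=1..2:
  [1] −1/4 = -1/4
  [2] +1/12 = 1/12
S = -1/6
C² = P²·S² = 6/35 ; C = -0.414039

−√(6/35) ≈ -0.414039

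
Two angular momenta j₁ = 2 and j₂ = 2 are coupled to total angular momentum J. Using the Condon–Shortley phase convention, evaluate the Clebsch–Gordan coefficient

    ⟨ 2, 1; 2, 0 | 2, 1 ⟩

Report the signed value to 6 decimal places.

√[5·2!2!2!/7! · 3!1!2!2!3!1!] = √(8/7)
  +(−1)^0/∏(0,2,1,2,1,0)! = 1/4  (running 1/4)
  +(−1)^1/∏(1,1,0,1,2,1)! = -1/2  (running -1/4)
⟨..|..⟩ = √(8/7)·(-1/4) = -0.267261

−√(1/14) ≈ -0.267261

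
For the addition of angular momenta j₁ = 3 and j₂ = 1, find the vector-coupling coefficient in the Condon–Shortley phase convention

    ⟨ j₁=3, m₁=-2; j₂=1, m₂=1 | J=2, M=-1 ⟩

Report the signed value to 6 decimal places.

triangle: 2!*4!*0!/7! = 48/5040
(j±m)!: 1!*5!*2!*0!*1!*3! = 1440
prefactor² = (2J+1)*Δ*N² = 480/7
  k=2: +1/(2!*0!*3!*0!*1!*0!) = 1/12
Σ = 1/12  ⇒  CG² = 480/7*1/12² = 10/21
CG = +√(10/21) = +0.690066

+√(10/21) = +0.690066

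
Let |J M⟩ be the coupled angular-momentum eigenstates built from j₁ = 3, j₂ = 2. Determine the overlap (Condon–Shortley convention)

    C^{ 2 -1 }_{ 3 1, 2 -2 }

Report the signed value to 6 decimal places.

√[5·3!3!1!/8! · 4!2!0!4!1!3!] = √(216/7)
  +(−1)^0/∏(0,3,2,0,1,1)! = 1/12  (running 1/12)
⟨..|..⟩ = √(216/7)·(1/12) = +0.462910

+0.462910  (= +√(3/14))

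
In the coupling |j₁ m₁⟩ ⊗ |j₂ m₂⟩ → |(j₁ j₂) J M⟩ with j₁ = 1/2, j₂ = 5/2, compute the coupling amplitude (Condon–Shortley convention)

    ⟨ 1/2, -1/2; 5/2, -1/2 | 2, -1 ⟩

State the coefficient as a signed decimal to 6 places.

triangle: 1!·0!·4!/6! = 24/720
(j±m)!: 0!·1!·2!·3!·1!·3! = 72
prefactor² = (2J+1)·Δ·N² = 12
  k=1: −1/(1!·0!·0!·1!·0!·3!) = -1/6
Σ = -1/6  ⇒  CG² = 12·(-1/6)² = 1/3
CG = −√(1/3) = -0.577350

−√(1/3) ≈ -0.577350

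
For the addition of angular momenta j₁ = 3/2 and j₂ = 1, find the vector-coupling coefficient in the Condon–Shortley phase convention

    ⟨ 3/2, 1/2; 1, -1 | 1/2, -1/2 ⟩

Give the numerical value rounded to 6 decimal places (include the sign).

+√(1/6) = +0.408248

triangle: 2!*1!*0!/4! = 2/24
(j±m)!: 2!*1!*0!*2!*0!*1! = 4
prefactor² = (2J+1)*Δ*N² = 2/3
  k=0: +1/(0!*2!*1!*0!*0!*0!) = 1/2
Σ = 1/2  ⇒  CG² = 2/3*1/2² = 1/6
CG = +√(1/6) = +0.408248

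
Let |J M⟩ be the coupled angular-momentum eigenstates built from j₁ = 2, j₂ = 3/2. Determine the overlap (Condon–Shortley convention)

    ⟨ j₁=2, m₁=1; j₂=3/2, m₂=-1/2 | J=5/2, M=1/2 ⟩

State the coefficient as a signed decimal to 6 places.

triangle: 1!*3!*2!/7! = 12/5040
(j±m)!: 3!*1!*1!*2!*3!*2! = 144
prefactor² = (2J+1)*Δ*N² = 72/35
  k=0: +1/(0!*1!*1!*1!*2!*1!) = 1/2
  k=1: −1/(1!*0!*0!*0!*3!*2!) = -1/12
Σ = 5/12  ⇒  CG² = 72/35*5/12² = 5/14
CG = +√(5/14) = +0.597614

+0.597614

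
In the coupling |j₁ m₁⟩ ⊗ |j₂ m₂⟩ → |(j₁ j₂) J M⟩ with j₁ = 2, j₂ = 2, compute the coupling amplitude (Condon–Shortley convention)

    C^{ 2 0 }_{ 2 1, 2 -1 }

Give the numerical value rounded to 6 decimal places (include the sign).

+0.267261

j₁+j₂−J=2  J+j₁−j₂=2  J−j₁+j₂=2  j₁+j₂+J+1=7
(j₁±m₁, j₂±m₂, J±M) = (3,1,1,3,2,2)
P² = 8/7
sum k=0..1:
  [0] +1/2 = 1/2
  [1] −1/4 = -1/4
S = 1/4
C² = P²·S² = 1/14 ; C = +0.267261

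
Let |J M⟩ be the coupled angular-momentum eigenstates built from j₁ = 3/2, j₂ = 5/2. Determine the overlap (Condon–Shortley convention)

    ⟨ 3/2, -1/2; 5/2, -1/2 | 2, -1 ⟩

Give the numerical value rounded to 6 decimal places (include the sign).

j₁+j₂−J=2  J+j₁−j₂=1  J−j₁+j₂=3  j₁+j₂+J+1=7
(j₁±m₁, j₂±m₂, J±M) = (1,2,2,3,1,3)
P² = 12/7
sum k=1..2:
  [1] −1/2 = -1/2
  [2] +1/12 = 1/12
S = -5/12
C² = P²·S² = 25/84 ; C = -0.545545

-0.545545  (= −√(25/84))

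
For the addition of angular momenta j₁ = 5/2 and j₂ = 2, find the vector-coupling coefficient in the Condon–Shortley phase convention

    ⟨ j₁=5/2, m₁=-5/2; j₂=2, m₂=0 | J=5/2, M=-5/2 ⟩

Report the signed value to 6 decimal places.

√[6·2!3!2!/8! · 0!5!2!2!0!5!] = √(1440/7)
  +(−1)^2/∏(2,0,3,0,0,2)! = 1/24  (running 1/24)
⟨..|..⟩ = √(1440/7)·(1/24) = +0.597614

+0.597614  (= +√(5/14))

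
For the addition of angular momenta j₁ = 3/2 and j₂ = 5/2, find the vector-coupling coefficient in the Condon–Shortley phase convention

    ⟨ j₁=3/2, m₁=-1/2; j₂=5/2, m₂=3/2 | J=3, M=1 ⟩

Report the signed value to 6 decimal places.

j₁+j₂−J=1  J+j₁−j₂=2  J−j₁+j₂=4  j₁+j₂+J+1=8
(j₁±m₁, j₂±m₂, J±M) = (1,2,4,1,4,2)
P² = 96/5
sum k=0..1:
  [0] +1/48 = 1/48
  [1] −1/6 = -1/6
S = -7/48
C² = P²·S² = 49/120 ; C = -0.639010

−√(49/120) = -0.639010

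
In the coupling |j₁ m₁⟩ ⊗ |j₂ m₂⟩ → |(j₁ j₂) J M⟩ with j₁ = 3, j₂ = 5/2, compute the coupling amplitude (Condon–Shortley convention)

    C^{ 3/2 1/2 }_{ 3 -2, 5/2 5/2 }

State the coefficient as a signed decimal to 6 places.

triangle: 4!·2!·1!/8! = 48/40320
(j±m)!: 1!·5!·5!·0!·2!·1! = 28800
prefactor² = (2J+1)·Δ·N² = 960/7
  k=4: +1/(4!·0!·1!·1!·1!·0!) = 1/24
Σ = 1/24  ⇒  CG² = 960/7·1/24² = 5/21
CG = +√(5/21) = +0.487950

+0.487950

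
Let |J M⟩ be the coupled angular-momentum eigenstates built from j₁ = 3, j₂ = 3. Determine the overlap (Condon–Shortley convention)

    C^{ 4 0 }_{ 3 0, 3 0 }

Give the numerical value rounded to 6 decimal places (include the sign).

√[9·2!4!4!/11! · 3!3!3!3!4!4!] = √(373248/1925)
  +(−1)^0/∏(0,2,3,3,1,1)! = 1/72  (running 1/72)
  +(−1)^1/∏(1,1,2,2,2,2)! = -1/16  (running -7/144)
  +(−1)^2/∏(2,0,1,1,3,3)! = 1/72  (running -5/144)
⟨..|..⟩ = √(373248/1925)·(-5/144) = -0.483494

-0.483494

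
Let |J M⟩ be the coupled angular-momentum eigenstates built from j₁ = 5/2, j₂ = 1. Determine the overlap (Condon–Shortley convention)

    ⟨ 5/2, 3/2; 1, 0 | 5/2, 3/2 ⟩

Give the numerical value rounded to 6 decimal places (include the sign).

triangle: 1!*4!*1!/7! = 24/5040
(j±m)!: 4!*1!*1!*1!*4!*1! = 576
prefactor² = (2J+1)*Δ*N² = 576/35
  k=0: +1/(0!*1!*1!*1!*3!*0!) = 1/6
  k=1: −1/(1!*0!*0!*0!*4!*1!) = -1/24
Σ = 1/8  ⇒  CG² = 576/35*1/8² = 9/35
CG = +√(9/35) = +0.507093

+√(9/35) ≈ +0.507093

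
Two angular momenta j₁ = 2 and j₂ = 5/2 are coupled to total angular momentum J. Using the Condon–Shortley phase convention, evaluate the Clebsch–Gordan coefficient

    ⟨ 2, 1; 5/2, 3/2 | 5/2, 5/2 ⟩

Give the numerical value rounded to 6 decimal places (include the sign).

−√(3/7) = -0.654654

√[6·2!2!3!/8! · 3!1!4!1!5!0!] = √(432/7)
  +(−1)^1/∏(1,1,0,3,2,0)! = -1/12  (running -1/12)
⟨..|..⟩ = √(432/7)·(-1/12) = -0.654654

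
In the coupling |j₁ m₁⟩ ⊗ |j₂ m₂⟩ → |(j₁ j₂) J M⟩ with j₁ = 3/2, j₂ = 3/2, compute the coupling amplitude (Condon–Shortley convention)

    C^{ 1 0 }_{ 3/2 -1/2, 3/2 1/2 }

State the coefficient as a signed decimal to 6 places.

j₁+j₂−J=2  J+j₁−j₂=1  J−j₁+j₂=1  j₁+j₂+J+1=5
(j₁±m₁, j₂±m₂, J±M) = (1,2,2,1,1,1)
P² = 1/5
sum k=1..2:
  [1] −1/1 = -1
  [2] +1/2 = 1/2
S = -1/2
C² = P²·S² = 1/20 ; C = -0.223607

-0.223607  (= −√(1/20))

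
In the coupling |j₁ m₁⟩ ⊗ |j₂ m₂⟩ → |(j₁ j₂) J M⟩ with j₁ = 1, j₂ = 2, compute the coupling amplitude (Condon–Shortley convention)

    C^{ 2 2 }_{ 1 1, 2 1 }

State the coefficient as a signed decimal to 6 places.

j₁+j₂−J=1  J+j₁−j₂=1  J−j₁+j₂=3  j₁+j₂+J+1=6
(j₁±m₁, j₂±m₂, J±M) = (2,0,3,1,4,0)
P² = 12
sum k=0..0:
  [0] +1/6 = 1/6
S = 1/6
C² = P²·S² = 1/3 ; C = +0.577350

+√(1/3) ≈ +0.577350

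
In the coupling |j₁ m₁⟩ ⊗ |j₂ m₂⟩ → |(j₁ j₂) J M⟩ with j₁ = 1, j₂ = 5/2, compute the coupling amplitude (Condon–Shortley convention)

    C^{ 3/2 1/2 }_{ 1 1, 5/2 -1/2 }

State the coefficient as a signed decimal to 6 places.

j₁+j₂−J=2  J+j₁−j₂=0  J−j₁+j₂=3  j₁+j₂+J+1=6
(j₁±m₁, j₂±m₂, J±M) = (2,0,2,3,2,1)
P² = 16/5
sum k=0..0:
  [0] +1/4 = 1/4
S = 1/4
C² = P²·S² = 1/5 ; C = +0.447214

+0.447214  (= +√(1/5))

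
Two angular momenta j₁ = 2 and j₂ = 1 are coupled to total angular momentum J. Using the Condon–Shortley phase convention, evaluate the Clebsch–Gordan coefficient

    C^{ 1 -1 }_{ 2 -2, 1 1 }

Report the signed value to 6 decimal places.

+√(3/5) ≈ +0.774597

triangle: 2!·2!·0!/5! = 4/120
(j±m)!: 0!·4!·2!·0!·0!·2! = 96
prefactor² = (2J+1)·Δ·N² = 48/5
  k=2: +1/(2!·0!·2!·0!·0!·0!) = 1/4
Σ = 1/4  ⇒  CG² = 48/5·1/4² = 3/5
CG = +√(3/5) = +0.774597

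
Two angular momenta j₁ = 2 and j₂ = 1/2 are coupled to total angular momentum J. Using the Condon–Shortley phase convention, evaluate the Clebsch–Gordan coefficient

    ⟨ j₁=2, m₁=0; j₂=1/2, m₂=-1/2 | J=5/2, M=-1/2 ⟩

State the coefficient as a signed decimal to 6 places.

+√(3/5) ≈ +0.774597

j₁+j₂−J=0  J+j₁−j₂=4  J−j₁+j₂=1  j₁+j₂+J+1=6
(j₁±m₁, j₂±m₂, J±M) = (2,2,0,1,2,3)
P² = 48/5
sum k=0..0:
  [0] +1/4 = 1/4
S = 1/4
C² = P²·S² = 3/5 ; C = +0.774597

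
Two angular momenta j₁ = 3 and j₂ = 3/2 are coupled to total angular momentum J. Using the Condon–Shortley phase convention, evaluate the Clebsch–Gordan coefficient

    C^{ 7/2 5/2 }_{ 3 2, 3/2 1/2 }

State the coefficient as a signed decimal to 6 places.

+√(1/7) = +0.377964

√[8·1!5!2!/9! · 5!1!2!1!6!1!] = √(6400/7)
  +(−1)^0/∏(0,1,1,2,4,0)! = 1/48  (running 1/48)
  +(−1)^1/∏(1,0,0,1,5,1)! = -1/120  (running 1/80)
⟨..|..⟩ = √(6400/7)·(1/80) = +0.377964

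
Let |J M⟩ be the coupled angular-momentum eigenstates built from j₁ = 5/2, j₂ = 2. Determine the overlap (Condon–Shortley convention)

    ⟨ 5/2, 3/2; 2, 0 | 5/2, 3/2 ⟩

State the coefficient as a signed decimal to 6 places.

√[6·2!3!2!/8! · 4!1!2!2!4!1!] = √(288/35)
  +(−1)^0/∏(0,2,1,2,2,0)! = 1/8  (running 1/8)
  +(−1)^1/∏(1,1,0,1,3,1)! = -1/6  (running -1/24)
⟨..|..⟩ = √(288/35)·(-1/24) = -0.119523

-0.119523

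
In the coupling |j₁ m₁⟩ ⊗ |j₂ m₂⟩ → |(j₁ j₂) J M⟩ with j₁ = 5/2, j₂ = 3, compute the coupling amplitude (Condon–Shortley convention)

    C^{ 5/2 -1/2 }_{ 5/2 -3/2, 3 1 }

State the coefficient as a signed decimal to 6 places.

√[6·3!2!3!/9! · 1!4!4!2!2!3!] = √(576/35)
  +(−1)^2/∏(2,1,2,2,0,1)! = 1/8  (running 1/8)
  +(−1)^3/∏(3,0,1,1,1,2)! = -1/12  (running 1/24)
⟨..|..⟩ = √(576/35)·(1/24) = +0.169031

+0.169031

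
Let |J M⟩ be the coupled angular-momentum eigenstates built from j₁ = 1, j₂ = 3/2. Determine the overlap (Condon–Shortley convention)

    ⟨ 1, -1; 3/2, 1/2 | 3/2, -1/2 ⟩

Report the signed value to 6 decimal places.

−√(8/15) ≈ -0.730297

triangle: 1!×1!×2!/5! = 2/120
(j±m)!: 0!×2!×2!×1!×1!×2! = 8
prefactor² = (2J+1)×Δ×N² = 8/15
  k=1: −1/(1!×0!×1!×1!×0!×1!) = -1
Σ = -1  ⇒  CG² = 8/15×(-1)² = 8/15
CG = −√(8/15) = -0.730297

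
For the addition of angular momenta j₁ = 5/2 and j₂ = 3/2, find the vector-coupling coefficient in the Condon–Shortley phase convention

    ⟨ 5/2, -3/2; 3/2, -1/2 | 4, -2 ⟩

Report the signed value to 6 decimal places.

triangle: 0!·5!·3!/9! = 720/362880
(j±m)!: 1!·4!·1!·2!·2!·6! = 69120
prefactor² = (2J+1)·Δ·N² = 8640/7
  k=0: +1/(0!·0!·4!·1!·1!·2!) = 1/48
Σ = 1/48  ⇒  CG² = 8640/7·1/48² = 15/28
CG = +√(15/28) = +0.731925

+0.731925  (= +√(15/28))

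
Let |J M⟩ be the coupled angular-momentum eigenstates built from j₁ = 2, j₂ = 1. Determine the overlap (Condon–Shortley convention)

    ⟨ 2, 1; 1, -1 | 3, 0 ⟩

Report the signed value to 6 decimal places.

√[7·0!4!2!/7! · 3!1!0!2!3!3!] = √(144/5)
  +(−1)^0/∏(0,0,1,0,3,2)! = 1/12  (running 1/12)
⟨..|..⟩ = √(144/5)·(1/12) = +0.447214

+0.447214  (= +√(1/5))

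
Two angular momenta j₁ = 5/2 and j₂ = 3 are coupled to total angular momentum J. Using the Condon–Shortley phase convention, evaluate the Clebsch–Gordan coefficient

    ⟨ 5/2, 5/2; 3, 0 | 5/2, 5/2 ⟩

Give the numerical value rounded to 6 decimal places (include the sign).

+0.345033

√[6·3!2!3!/9! · 5!0!3!3!5!0!] = √(4320/7)
  +(−1)^0/∏(0,3,0,3,2,0)! = 1/72  (running 1/72)
⟨..|..⟩ = √(4320/7)·(1/72) = +0.345033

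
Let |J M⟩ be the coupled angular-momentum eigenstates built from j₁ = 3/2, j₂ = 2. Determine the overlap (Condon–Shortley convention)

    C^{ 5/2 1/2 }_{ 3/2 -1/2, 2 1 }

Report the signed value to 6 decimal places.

−√(5/14) = -0.597614

√[6·1!2!3!/7! · 1!2!3!1!3!2!] = √(72/35)
  +(−1)^0/∏(0,1,2,3,0,0)! = 1/12  (running 1/12)
  +(−1)^1/∏(1,0,1,2,1,1)! = -1/2  (running -5/12)
⟨..|..⟩ = √(72/35)·(-5/12) = -0.597614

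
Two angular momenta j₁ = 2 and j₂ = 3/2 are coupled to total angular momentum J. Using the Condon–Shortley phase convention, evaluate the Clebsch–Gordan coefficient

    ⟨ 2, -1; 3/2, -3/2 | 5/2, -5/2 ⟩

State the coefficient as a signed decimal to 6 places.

triangle: 1!×3!×2!/7! = 12/5040
(j±m)!: 1!×3!×0!×3!×0!×5! = 4320
prefactor² = (2J+1)×Δ×N² = 432/7
  k=0: +1/(0!×1!×3!×0!×0!×2!) = 1/12
Σ = 1/12  ⇒  CG² = 432/7×1/12² = 3/7
CG = +√(3/7) = +0.654654

+√(3/7) = +0.654654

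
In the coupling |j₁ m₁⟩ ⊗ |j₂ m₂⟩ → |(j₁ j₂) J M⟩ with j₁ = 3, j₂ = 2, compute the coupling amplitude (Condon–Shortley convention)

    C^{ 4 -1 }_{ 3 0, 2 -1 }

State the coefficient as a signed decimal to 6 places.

triangle: 1!*5!*3!/10! = 720/3628800
(j±m)!: 3!*3!*1!*3!*3!*5! = 155520
prefactor² = (2J+1)*Δ*N² = 1944/7
  k=0: +1/(0!*1!*3!*1!*2!*2!) = 1/24
  k=1: −1/(1!*0!*2!*0!*3!*3!) = -1/72
Σ = 1/36  ⇒  CG² = 1944/7*1/36² = 3/14
CG = +√(3/14) = +0.462910

+√(3/14) = +0.462910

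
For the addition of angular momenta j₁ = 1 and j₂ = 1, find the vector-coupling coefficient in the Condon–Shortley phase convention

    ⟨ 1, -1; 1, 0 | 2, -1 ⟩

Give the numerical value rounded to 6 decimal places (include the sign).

j₁+j₂−J=0  J+j₁−j₂=2  J−j₁+j₂=2  j₁+j₂+J+1=5
(j₁±m₁, j₂±m₂, J±M) = (0,2,1,1,1,3)
P² = 2
sum k=0..0:
  [0] +1/2 = 1/2
S = 1/2
C² = P²·S² = 1/2 ; C = +0.707107

+0.707107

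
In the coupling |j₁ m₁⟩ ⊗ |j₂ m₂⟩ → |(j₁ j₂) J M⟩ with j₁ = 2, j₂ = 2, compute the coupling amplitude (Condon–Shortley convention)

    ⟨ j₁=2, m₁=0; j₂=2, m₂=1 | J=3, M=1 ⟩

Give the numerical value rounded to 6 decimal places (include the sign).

√[7·1!3!3!/8! · 2!2!3!1!4!2!] = √(36/5)
  +(−1)^0/∏(0,1,2,3,1,0)! = 1/12  (running 1/12)
  +(−1)^1/∏(1,0,1,2,2,1)! = -1/4  (running -1/6)
⟨..|..⟩ = √(36/5)·(-1/6) = -0.447214

-0.447214  (= −√(1/5))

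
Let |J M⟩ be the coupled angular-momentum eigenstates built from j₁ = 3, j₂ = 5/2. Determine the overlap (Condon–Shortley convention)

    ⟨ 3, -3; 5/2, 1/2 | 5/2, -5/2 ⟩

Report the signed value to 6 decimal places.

−√(5/21) ≈ -0.487950

√[6·3!3!2!/9! · 0!6!3!2!0!5!] = √(8640/7)
  +(−1)^3/∏(3,0,3,0,0,2)! = -1/72  (running -1/72)
⟨..|..⟩ = √(8640/7)·(-1/72) = -0.487950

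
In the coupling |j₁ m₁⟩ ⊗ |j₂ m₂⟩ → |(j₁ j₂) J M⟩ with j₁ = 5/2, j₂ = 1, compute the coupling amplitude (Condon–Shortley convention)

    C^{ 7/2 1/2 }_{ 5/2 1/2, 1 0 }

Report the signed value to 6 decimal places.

+0.755929

triangle: 0!*5!*2!/8! = 240/40320
(j±m)!: 3!*2!*1!*1!*4!*3! = 1728
prefactor² = (2J+1)*Δ*N² = 576/7
  k=0: +1/(0!*0!*2!*1!*3!*1!) = 1/12
Σ = 1/12  ⇒  CG² = 576/7*1/12² = 4/7
CG = +√(4/7) = +0.755929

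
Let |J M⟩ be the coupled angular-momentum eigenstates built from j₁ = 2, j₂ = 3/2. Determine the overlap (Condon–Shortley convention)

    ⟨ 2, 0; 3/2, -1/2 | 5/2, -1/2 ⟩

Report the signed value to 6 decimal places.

√[6·1!3!2!/7! · 2!2!1!2!2!3!] = √(48/35)
  +(−1)^0/∏(0,1,2,1,1,1)! = 1/2  (running 1/2)
  +(−1)^1/∏(1,0,1,0,2,2)! = -1/4  (running 1/4)
⟨..|..⟩ = √(48/35)·(1/4) = +0.292770

+0.292770  (= +√(3/35))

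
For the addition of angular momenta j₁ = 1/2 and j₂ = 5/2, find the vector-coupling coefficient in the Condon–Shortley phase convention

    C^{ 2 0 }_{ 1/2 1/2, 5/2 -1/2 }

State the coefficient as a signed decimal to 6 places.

+√(1/2) ≈ +0.707107

√[5·1!0!4!/6! · 1!0!2!3!2!2!] = √(8)
  +(−1)^0/∏(0,1,0,2,0,2)! = 1/4  (running 1/4)
⟨..|..⟩ = √(8)·(1/4) = +0.707107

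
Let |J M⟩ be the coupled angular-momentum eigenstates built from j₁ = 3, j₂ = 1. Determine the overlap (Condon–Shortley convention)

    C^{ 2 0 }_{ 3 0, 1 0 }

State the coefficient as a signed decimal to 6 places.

√[5·2!4!0!/7! · 3!3!1!1!2!2!] = √(48/7)
  +(−1)^1/∏(1,1,2,0,2,0)! = -1/4  (running -1/4)
⟨..|..⟩ = √(48/7)·(-1/4) = -0.654654

-0.654654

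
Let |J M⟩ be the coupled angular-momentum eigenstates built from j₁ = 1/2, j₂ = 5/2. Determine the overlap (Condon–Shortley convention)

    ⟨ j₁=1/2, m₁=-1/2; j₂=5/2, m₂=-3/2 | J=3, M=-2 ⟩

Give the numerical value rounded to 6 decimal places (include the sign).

√[7·0!1!5!/7! · 0!1!1!4!1!5!] = √(480)
  +(−1)^0/∏(0,0,1,1,0,4)! = 1/24  (running 1/24)
⟨..|..⟩ = √(480)·(1/24) = +0.912871

+√(5/6) ≈ +0.912871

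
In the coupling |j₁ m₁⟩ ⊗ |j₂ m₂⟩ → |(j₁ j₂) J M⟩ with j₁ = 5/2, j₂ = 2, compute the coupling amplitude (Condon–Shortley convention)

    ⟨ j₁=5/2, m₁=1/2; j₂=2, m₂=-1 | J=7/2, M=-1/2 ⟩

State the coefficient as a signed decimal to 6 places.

√[8·1!4!3!/9! · 3!2!1!3!3!4!] = √(1152/35)
  +(−1)^0/∏(0,1,2,1,2,2)! = 1/8  (running 1/8)
  +(−1)^1/∏(1,0,1,0,3,3)! = -1/36  (running 7/72)
⟨..|..⟩ = √(1152/35)·(7/72) = +0.557773

+0.557773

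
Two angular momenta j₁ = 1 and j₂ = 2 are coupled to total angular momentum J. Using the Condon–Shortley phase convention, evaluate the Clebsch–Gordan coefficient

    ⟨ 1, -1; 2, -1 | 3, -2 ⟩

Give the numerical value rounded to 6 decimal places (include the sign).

+√(2/3) ≈ +0.816497

j₁+j₂−J=0  J+j₁−j₂=2  J−j₁+j₂=4  j₁+j₂+J+1=7
(j₁±m₁, j₂±m₂, J±M) = (0,2,1,3,1,5)
P² = 96
sum k=0..0:
  [0] +1/12 = 1/12
S = 1/12
C² = P²·S² = 2/3 ; C = +0.816497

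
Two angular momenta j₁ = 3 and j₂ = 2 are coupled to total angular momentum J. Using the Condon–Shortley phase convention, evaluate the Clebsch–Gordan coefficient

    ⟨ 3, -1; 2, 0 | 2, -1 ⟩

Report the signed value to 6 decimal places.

+√(1/7) = +0.377964

√[5·3!3!1!/8! · 2!4!2!2!1!3!] = √(36/7)
  +(−1)^1/∏(1,2,3,1,0,0)! = -1/12  (running -1/12)
  +(−1)^2/∏(2,1,2,0,1,1)! = 1/4  (running 1/6)
⟨..|..⟩ = √(36/7)·(1/6) = +0.377964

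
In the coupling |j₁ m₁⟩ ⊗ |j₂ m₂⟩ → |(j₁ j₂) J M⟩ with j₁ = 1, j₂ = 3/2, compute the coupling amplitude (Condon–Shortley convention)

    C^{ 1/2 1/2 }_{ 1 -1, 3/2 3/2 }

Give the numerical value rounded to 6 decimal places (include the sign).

+√(1/2) ≈ +0.707107

j₁+j₂−J=2  J+j₁−j₂=0  J−j₁+j₂=1  j₁+j₂+J+1=4
(j₁±m₁, j₂±m₂, J±M) = (0,2,3,0,1,0)
P² = 2
sum k=2..2:
  [2] +1/2 = 1/2
S = 1/2
C² = P²·S² = 1/2 ; C = +0.707107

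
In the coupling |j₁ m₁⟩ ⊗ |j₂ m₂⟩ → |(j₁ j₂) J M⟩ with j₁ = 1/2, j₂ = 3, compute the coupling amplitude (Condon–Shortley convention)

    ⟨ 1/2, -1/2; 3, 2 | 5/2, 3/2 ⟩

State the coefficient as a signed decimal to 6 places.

triangle: 1!·0!·5!/7! = 120/5040
(j±m)!: 0!·1!·5!·1!·4!·1! = 2880
prefactor² = (2J+1)·Δ·N² = 2880/7
  k=1: −1/(1!·0!·0!·4!·0!·1!) = -1/24
Σ = -1/24  ⇒  CG² = 2880/7·(-1/24)² = 5/7
CG = −√(5/7) = -0.845154

−√(5/7) = -0.845154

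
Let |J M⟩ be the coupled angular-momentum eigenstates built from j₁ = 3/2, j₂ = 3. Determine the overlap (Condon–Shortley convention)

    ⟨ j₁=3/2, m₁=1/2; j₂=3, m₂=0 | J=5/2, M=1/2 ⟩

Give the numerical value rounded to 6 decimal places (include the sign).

−√(6/35) ≈ -0.414039

triangle: 2!×1!×4!/8! = 48/40320
(j±m)!: 2!×1!×3!×3!×3!×2! = 864
prefactor² = (2J+1)×Δ×N² = 216/35
  k=0: +1/(0!×2!×1!×3!×0!×1!) = 1/12
  k=1: −1/(1!×1!×0!×2!×1!×2!) = -1/4
Σ = -1/6  ⇒  CG² = 216/35×(-1/6)² = 6/35
CG = −√(6/35) = -0.414039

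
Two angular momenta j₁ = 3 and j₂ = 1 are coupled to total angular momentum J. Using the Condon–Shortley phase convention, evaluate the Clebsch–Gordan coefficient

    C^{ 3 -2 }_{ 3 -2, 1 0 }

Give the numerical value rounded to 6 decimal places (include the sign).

triangle: 1!·5!·1!/8! = 120/40320
(j±m)!: 1!·5!·1!·1!·1!·5! = 14400
prefactor² = (2J+1)·Δ·N² = 300
  k=0: +1/(0!·1!·5!·1!·0!·0!) = 1/120
  k=1: −1/(1!·0!·4!·0!·1!·1!) = -1/24
Σ = -1/30  ⇒  CG² = 300·(-1/30)² = 1/3
CG = −√(1/3) = -0.577350

-0.577350  (= −√(1/3))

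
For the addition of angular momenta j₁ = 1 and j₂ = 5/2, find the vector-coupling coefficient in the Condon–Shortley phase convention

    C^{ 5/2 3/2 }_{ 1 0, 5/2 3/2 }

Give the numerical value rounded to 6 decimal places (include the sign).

-0.507093

√[6·1!1!4!/7! · 1!1!4!1!4!1!] = √(576/35)
  +(−1)^0/∏(0,1,1,4,0,0)! = 1/24  (running 1/24)
  +(−1)^1/∏(1,0,0,3,1,1)! = -1/6  (running -1/8)
⟨..|..⟩ = √(576/35)·(-1/8) = -0.507093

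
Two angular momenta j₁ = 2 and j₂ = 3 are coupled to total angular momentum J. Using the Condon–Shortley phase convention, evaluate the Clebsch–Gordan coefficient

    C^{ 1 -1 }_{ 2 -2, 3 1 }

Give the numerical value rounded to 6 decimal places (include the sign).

+0.169031  (= +√(1/35))

j₁+j₂−J=4  J+j₁−j₂=0  J−j₁+j₂=2  j₁+j₂+J+1=7
(j₁±m₁, j₂±m₂, J±M) = (0,4,4,2,0,2)
P² = 2304/35
sum k=4..4:
  [4] +1/48 = 1/48
S = 1/48
C² = P²·S² = 1/35 ; C = +0.169031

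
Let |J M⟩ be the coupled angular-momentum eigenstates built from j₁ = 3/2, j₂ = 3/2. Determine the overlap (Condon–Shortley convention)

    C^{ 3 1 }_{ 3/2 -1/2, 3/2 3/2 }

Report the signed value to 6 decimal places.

+0.447214  (= +√(1/5))

triangle: 0!·3!·3!/7! = 36/5040
(j±m)!: 1!·2!·3!·0!·4!·2! = 576
prefactor² = (2J+1)·Δ·N² = 144/5
  k=0: +1/(0!·0!·2!·3!·1!·0!) = 1/12
Σ = 1/12  ⇒  CG² = 144/5·1/12² = 1/5
CG = +√(1/5) = +0.447214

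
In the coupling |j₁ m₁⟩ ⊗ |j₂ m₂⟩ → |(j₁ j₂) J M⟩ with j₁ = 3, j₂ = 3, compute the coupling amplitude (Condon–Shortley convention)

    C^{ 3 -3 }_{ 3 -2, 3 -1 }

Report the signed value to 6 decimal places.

+0.577350  (= +√(1/3))

triangle: 3!×3!×3!/10! = 216/3628800
(j±m)!: 1!×5!×2!×4!×0!×6! = 4147200
prefactor² = (2J+1)×Δ×N² = 1728
  k=2: +1/(2!×1!×3!×0!×0!×3!) = 1/72
Σ = 1/72  ⇒  CG² = 1728×1/72² = 1/3
CG = +√(1/3) = +0.577350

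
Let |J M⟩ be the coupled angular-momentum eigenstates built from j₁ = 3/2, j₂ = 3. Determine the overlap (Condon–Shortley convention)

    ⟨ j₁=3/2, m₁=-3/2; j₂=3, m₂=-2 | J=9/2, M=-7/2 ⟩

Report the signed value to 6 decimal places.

+0.816497

j₁+j₂−J=0  J+j₁−j₂=3  J−j₁+j₂=6  j₁+j₂+J+1=10
(j₁±m₁, j₂±m₂, J±M) = (0,3,1,5,1,8)
P² = 345600
sum k=0..0:
  [0] +1/720 = 1/720
S = 1/720
C² = P²·S² = 2/3 ; C = +0.816497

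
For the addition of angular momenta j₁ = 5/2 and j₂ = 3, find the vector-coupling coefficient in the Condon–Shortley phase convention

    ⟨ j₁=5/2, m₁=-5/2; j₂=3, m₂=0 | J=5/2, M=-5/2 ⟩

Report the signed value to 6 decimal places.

j₁+j₂−J=3  J+j₁−j₂=2  J−j₁+j₂=3  j₁+j₂+J+1=9
(j₁±m₁, j₂±m₂, J±M) = (0,5,3,3,0,5)
P² = 4320/7
sum k=3..3:
  [3] −1/72 = -1/72
S = -1/72
C² = P²·S² = 5/42 ; C = -0.345033

−√(5/42) ≈ -0.345033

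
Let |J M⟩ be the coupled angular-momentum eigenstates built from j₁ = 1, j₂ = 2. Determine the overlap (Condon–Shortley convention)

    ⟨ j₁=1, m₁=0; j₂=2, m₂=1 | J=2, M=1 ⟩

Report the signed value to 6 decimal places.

triangle: 1!×1!×3!/6! = 6/720
(j±m)!: 1!×1!×3!×1!×3!×1! = 36
prefactor² = (2J+1)×Δ×N² = 3/2
  k=0: +1/(0!×1!×1!×3!×0!×0!) = 1/6
  k=1: −1/(1!×0!×0!×2!×1!×1!) = -1/2
Σ = -1/3  ⇒  CG² = 3/2×(-1/3)² = 1/6
CG = −√(1/6) = -0.408248

-0.408248  (= −√(1/6))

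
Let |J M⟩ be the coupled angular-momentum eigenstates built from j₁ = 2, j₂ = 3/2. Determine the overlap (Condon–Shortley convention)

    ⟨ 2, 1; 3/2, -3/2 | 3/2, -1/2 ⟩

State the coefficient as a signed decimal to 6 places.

+0.632456

√[4·2!2!1!/6! · 3!1!0!3!1!2!] = √(8/5)
  +(−1)^0/∏(0,2,1,0,1,1)! = 1/2  (running 1/2)
⟨..|..⟩ = √(8/5)·(1/2) = +0.632456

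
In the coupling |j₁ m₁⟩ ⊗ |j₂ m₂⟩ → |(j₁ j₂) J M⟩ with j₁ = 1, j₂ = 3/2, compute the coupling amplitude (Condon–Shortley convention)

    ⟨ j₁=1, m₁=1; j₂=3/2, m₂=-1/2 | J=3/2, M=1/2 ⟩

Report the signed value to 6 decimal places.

triangle: 1!·1!·2!/5! = 2/120
(j±m)!: 2!·0!·1!·2!·2!·1! = 8
prefactor² = (2J+1)·Δ·N² = 8/15
  k=0: +1/(0!·1!·0!·1!·1!·1!) = 1
Σ = 1  ⇒  CG² = 8/15·1² = 8/15
CG = +√(8/15) = +0.730297

+√(8/15) = +0.730297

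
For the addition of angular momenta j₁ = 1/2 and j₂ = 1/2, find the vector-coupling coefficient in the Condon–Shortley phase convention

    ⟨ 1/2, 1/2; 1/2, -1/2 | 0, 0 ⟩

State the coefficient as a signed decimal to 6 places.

+√(1/2) ≈ +0.707107

j₁+j₂−J=1  J+j₁−j₂=0  J−j₁+j₂=0  j₁+j₂+J+1=2
(j₁±m₁, j₂±m₂, J±M) = (1,0,0,1,0,0)
P² = 1/2
sum k=0..0:
  [0] +1/1 = 1
S = 1
C² = P²·S² = 1/2 ; C = +0.707107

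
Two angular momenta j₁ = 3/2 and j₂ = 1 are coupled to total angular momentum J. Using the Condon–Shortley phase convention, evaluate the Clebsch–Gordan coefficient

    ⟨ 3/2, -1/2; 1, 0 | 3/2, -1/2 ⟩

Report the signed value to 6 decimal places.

-0.258199

j₁+j₂−J=1  J+j₁−j₂=2  J−j₁+j₂=1  j₁+j₂+J+1=5
(j₁±m₁, j₂±m₂, J±M) = (1,2,1,1,1,2)
P² = 4/15
sum k=0..1:
  [0] +1/2 = 1/2
  [1] −1/1 = -1
S = -1/2
C² = P²·S² = 1/15 ; C = -0.258199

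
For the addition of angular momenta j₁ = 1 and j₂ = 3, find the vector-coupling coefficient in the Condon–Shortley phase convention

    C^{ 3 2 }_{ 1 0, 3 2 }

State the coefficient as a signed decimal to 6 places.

√[7·1!1!5!/8! · 1!1!5!1!5!1!] = √(300)
  +(−1)^0/∏(0,1,1,5,0,0)! = 1/120  (running 1/120)
  +(−1)^1/∏(1,0,0,4,1,1)! = -1/24  (running -1/30)
⟨..|..⟩ = √(300)·(-1/30) = -0.577350

−√(1/3) = -0.577350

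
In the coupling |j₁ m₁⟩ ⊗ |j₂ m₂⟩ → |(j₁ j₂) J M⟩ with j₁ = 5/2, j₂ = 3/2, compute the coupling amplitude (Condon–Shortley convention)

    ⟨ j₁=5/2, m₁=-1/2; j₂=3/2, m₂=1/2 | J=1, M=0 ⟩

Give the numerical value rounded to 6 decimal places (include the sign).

triangle: 3!·2!·0!/6! = 12/720
(j±m)!: 2!·3!·2!·1!·1!·1! = 24
prefactor² = (2J+1)·Δ·N² = 6/5
  k=2: +1/(2!·1!·1!·0!·1!·0!) = 1/2
Σ = 1/2  ⇒  CG² = 6/5·1/2² = 3/10
CG = +√(3/10) = +0.547723

+0.547723  (= +√(3/10))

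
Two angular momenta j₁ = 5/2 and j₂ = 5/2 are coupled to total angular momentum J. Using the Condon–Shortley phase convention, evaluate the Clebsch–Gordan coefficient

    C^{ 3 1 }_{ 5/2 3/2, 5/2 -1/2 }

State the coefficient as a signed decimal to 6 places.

triangle: 2!·3!·3!/9! = 72/362880
(j±m)!: 4!·1!·2!·3!·4!·2! = 13824
prefactor² = (2J+1)·Δ·N² = 96/5
  k=0: +1/(0!·2!·1!·2!·2!·1!) = 1/8
  k=1: −1/(1!·1!·0!·1!·3!·2!) = -1/12
Σ = 1/24  ⇒  CG² = 96/5·1/24² = 1/30
CG = +√(1/30) = +0.182574

+0.182574  (= +√(1/30))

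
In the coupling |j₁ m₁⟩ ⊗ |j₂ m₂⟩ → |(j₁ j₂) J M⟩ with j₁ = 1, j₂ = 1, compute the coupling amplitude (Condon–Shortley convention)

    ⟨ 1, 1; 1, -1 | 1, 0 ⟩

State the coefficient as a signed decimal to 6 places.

√[3·1!1!1!/4! · 2!0!0!2!1!1!] = √(1/2)
  +(−1)^0/∏(0,1,0,0,1,1)! = 1  (running 1)
⟨..|..⟩ = √(1/2)·(1) = +0.707107

+√(1/2) = +0.707107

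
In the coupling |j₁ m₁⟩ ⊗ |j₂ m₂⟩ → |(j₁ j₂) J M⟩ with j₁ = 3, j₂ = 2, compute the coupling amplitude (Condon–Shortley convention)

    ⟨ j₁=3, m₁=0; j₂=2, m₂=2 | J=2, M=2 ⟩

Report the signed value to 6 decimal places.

-0.267261

√[5·3!3!1!/8! · 3!3!4!0!4!0!] = √(648/7)
  +(−1)^3/∏(3,0,0,1,3,0)! = -1/36  (running -1/36)
⟨..|..⟩ = √(648/7)·(-1/36) = -0.267261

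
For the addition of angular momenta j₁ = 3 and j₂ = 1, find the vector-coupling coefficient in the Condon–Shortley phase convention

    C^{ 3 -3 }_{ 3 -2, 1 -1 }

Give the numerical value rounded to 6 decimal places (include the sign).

+√(1/4) ≈ +0.500000

triangle: 1!·5!·1!/8! = 120/40320
(j±m)!: 1!·5!·0!·2!·0!·6! = 172800
prefactor² = (2J+1)·Δ·N² = 3600
  k=0: +1/(0!·1!·5!·0!·0!·1!) = 1/120
Σ = 1/120  ⇒  CG² = 3600·1/120² = 1/4
CG = +√(1/4) = +0.500000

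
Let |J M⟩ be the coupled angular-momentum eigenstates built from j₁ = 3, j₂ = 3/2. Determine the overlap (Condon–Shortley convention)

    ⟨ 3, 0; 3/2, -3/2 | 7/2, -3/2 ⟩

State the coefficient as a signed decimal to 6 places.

j₁+j₂−J=1  J+j₁−j₂=5  J−j₁+j₂=2  j₁+j₂+J+1=9
(j₁±m₁, j₂±m₂, J±M) = (3,3,0,3,2,5)
P² = 1920/7
sum k=0..0:
  [0] +1/24 = 1/24
S = 1/24
C² = P²·S² = 10/21 ; C = +0.690066

+√(10/21) ≈ +0.690066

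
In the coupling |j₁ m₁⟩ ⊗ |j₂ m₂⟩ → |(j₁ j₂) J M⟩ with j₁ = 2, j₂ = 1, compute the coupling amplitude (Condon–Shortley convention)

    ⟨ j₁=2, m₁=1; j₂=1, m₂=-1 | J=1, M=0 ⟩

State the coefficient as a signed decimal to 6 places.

j₁+j₂−J=2  J+j₁−j₂=2  J−j₁+j₂=0  j₁+j₂+J+1=5
(j₁±m₁, j₂±m₂, J±M) = (3,1,0,2,1,1)
P² = 6/5
sum k=0..0:
  [0] +1/2 = 1/2
S = 1/2
C² = P²·S² = 3/10 ; C = +0.547723

+0.547723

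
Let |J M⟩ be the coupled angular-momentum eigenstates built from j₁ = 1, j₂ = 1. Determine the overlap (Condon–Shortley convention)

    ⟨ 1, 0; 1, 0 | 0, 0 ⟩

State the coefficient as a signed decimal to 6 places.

√[1·2!0!0!/3! · 1!1!1!1!0!0!] = √(1/3)
  +(−1)^1/∏(1,1,0,0,0,0)! = -1  (running -1)
⟨..|..⟩ = √(1/3)·(-1) = -0.577350

−√(1/3) = -0.577350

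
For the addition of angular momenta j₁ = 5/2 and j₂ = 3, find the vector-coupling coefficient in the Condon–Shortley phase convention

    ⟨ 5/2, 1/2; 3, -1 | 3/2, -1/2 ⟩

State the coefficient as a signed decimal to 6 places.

√[4·4!1!2!/8! · 3!2!2!4!1!2!] = √(192/35)
  +(−1)^1/∏(1,3,1,1,0,1)! = -1/6  (running -1/6)
  +(−1)^2/∏(2,2,0,0,1,2)! = 1/8  (running -1/24)
⟨..|..⟩ = √(192/35)·(-1/24) = -0.097590

-0.097590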